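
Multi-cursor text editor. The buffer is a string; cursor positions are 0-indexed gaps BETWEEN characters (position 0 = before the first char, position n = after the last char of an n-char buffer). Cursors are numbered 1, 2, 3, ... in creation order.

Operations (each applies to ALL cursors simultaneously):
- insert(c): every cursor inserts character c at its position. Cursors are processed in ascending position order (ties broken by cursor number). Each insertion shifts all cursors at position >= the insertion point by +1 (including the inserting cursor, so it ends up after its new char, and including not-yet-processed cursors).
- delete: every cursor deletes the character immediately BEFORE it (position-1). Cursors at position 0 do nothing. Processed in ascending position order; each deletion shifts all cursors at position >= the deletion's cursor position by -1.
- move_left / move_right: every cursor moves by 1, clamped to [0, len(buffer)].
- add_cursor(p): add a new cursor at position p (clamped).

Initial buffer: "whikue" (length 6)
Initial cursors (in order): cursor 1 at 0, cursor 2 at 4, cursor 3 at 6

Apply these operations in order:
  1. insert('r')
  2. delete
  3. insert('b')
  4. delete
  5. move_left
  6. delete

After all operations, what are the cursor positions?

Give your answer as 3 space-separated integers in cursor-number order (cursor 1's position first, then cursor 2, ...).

After op 1 (insert('r')): buffer="rwhikruer" (len 9), cursors c1@1 c2@6 c3@9, authorship 1....2..3
After op 2 (delete): buffer="whikue" (len 6), cursors c1@0 c2@4 c3@6, authorship ......
After op 3 (insert('b')): buffer="bwhikbueb" (len 9), cursors c1@1 c2@6 c3@9, authorship 1....2..3
After op 4 (delete): buffer="whikue" (len 6), cursors c1@0 c2@4 c3@6, authorship ......
After op 5 (move_left): buffer="whikue" (len 6), cursors c1@0 c2@3 c3@5, authorship ......
After op 6 (delete): buffer="whke" (len 4), cursors c1@0 c2@2 c3@3, authorship ....

Answer: 0 2 3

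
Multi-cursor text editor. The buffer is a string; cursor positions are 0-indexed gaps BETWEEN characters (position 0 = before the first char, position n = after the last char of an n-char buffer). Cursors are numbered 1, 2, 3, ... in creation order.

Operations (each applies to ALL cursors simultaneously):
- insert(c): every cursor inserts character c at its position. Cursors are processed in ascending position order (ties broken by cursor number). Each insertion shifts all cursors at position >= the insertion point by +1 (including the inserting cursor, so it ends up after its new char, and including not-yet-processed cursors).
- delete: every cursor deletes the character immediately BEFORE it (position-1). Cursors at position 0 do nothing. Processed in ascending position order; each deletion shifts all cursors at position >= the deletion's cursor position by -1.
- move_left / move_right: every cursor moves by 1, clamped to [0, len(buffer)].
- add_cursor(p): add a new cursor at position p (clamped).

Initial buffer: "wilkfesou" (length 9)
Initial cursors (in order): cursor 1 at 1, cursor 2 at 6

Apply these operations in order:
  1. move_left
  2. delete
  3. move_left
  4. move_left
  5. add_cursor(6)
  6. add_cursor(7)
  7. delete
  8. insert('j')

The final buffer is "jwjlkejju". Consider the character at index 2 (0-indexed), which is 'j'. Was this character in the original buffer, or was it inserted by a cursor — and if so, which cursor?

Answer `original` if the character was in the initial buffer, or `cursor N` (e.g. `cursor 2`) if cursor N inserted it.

Answer: cursor 2

Derivation:
After op 1 (move_left): buffer="wilkfesou" (len 9), cursors c1@0 c2@5, authorship .........
After op 2 (delete): buffer="wilkesou" (len 8), cursors c1@0 c2@4, authorship ........
After op 3 (move_left): buffer="wilkesou" (len 8), cursors c1@0 c2@3, authorship ........
After op 4 (move_left): buffer="wilkesou" (len 8), cursors c1@0 c2@2, authorship ........
After op 5 (add_cursor(6)): buffer="wilkesou" (len 8), cursors c1@0 c2@2 c3@6, authorship ........
After op 6 (add_cursor(7)): buffer="wilkesou" (len 8), cursors c1@0 c2@2 c3@6 c4@7, authorship ........
After op 7 (delete): buffer="wlkeu" (len 5), cursors c1@0 c2@1 c3@4 c4@4, authorship .....
After op 8 (insert('j')): buffer="jwjlkejju" (len 9), cursors c1@1 c2@3 c3@8 c4@8, authorship 1.2...34.
Authorship (.=original, N=cursor N): 1 . 2 . . . 3 4 .
Index 2: author = 2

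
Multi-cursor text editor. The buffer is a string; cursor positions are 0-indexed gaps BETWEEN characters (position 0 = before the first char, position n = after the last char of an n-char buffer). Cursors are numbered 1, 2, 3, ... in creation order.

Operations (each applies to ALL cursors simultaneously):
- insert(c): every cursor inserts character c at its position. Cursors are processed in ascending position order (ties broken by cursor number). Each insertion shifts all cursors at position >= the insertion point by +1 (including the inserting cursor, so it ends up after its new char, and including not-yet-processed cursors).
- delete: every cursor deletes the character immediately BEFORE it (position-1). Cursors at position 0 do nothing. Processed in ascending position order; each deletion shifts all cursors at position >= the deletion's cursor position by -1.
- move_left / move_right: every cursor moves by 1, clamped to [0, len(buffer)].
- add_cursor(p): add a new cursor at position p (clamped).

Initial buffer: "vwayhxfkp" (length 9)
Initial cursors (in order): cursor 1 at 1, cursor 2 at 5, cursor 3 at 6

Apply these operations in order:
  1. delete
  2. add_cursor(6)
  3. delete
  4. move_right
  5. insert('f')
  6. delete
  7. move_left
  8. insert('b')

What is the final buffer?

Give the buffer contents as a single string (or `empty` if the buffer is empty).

Answer: bwbbfbk

Derivation:
After op 1 (delete): buffer="wayfkp" (len 6), cursors c1@0 c2@3 c3@3, authorship ......
After op 2 (add_cursor(6)): buffer="wayfkp" (len 6), cursors c1@0 c2@3 c3@3 c4@6, authorship ......
After op 3 (delete): buffer="wfk" (len 3), cursors c1@0 c2@1 c3@1 c4@3, authorship ...
After op 4 (move_right): buffer="wfk" (len 3), cursors c1@1 c2@2 c3@2 c4@3, authorship ...
After op 5 (insert('f')): buffer="wffffkf" (len 7), cursors c1@2 c2@5 c3@5 c4@7, authorship .1.23.4
After op 6 (delete): buffer="wfk" (len 3), cursors c1@1 c2@2 c3@2 c4@3, authorship ...
After op 7 (move_left): buffer="wfk" (len 3), cursors c1@0 c2@1 c3@1 c4@2, authorship ...
After op 8 (insert('b')): buffer="bwbbfbk" (len 7), cursors c1@1 c2@4 c3@4 c4@6, authorship 1.23.4.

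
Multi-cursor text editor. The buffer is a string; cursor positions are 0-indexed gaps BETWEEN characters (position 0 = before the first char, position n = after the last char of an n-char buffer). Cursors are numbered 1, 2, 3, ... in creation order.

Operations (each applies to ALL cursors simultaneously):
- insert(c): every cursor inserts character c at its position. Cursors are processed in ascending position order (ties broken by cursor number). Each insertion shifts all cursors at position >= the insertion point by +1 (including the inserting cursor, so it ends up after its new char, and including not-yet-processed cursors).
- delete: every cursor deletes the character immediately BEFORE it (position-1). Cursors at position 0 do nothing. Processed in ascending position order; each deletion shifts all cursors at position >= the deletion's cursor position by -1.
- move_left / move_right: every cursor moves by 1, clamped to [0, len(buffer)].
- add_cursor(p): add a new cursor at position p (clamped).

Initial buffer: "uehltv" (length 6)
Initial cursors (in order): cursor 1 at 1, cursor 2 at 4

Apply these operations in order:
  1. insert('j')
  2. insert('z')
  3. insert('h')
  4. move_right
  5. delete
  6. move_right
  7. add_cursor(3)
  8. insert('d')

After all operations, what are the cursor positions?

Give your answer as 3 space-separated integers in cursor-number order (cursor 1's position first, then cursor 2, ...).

Answer: 7 13 4

Derivation:
After op 1 (insert('j')): buffer="ujehljtv" (len 8), cursors c1@2 c2@6, authorship .1...2..
After op 2 (insert('z')): buffer="ujzehljztv" (len 10), cursors c1@3 c2@8, authorship .11...22..
After op 3 (insert('h')): buffer="ujzhehljzhtv" (len 12), cursors c1@4 c2@10, authorship .111...222..
After op 4 (move_right): buffer="ujzhehljzhtv" (len 12), cursors c1@5 c2@11, authorship .111...222..
After op 5 (delete): buffer="ujzhhljzhv" (len 10), cursors c1@4 c2@9, authorship .111..222.
After op 6 (move_right): buffer="ujzhhljzhv" (len 10), cursors c1@5 c2@10, authorship .111..222.
After op 7 (add_cursor(3)): buffer="ujzhhljzhv" (len 10), cursors c3@3 c1@5 c2@10, authorship .111..222.
After op 8 (insert('d')): buffer="ujzdhhdljzhvd" (len 13), cursors c3@4 c1@7 c2@13, authorship .1131.1.222.2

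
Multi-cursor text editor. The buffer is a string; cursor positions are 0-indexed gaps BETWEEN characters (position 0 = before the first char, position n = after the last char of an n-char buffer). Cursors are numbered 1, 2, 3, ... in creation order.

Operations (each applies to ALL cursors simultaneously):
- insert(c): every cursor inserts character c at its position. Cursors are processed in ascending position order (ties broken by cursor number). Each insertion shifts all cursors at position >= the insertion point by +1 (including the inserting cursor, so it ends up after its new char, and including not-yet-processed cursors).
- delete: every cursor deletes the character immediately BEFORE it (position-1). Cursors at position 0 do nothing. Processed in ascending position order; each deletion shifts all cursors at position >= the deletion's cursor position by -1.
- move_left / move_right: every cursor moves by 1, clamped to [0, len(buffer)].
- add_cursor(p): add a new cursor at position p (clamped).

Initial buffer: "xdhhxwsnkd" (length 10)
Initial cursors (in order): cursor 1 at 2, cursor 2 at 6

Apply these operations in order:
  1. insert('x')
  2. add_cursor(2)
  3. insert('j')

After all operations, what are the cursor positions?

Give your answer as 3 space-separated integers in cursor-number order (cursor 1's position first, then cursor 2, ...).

Answer: 5 11 3

Derivation:
After op 1 (insert('x')): buffer="xdxhhxwxsnkd" (len 12), cursors c1@3 c2@8, authorship ..1....2....
After op 2 (add_cursor(2)): buffer="xdxhhxwxsnkd" (len 12), cursors c3@2 c1@3 c2@8, authorship ..1....2....
After op 3 (insert('j')): buffer="xdjxjhhxwxjsnkd" (len 15), cursors c3@3 c1@5 c2@11, authorship ..311....22....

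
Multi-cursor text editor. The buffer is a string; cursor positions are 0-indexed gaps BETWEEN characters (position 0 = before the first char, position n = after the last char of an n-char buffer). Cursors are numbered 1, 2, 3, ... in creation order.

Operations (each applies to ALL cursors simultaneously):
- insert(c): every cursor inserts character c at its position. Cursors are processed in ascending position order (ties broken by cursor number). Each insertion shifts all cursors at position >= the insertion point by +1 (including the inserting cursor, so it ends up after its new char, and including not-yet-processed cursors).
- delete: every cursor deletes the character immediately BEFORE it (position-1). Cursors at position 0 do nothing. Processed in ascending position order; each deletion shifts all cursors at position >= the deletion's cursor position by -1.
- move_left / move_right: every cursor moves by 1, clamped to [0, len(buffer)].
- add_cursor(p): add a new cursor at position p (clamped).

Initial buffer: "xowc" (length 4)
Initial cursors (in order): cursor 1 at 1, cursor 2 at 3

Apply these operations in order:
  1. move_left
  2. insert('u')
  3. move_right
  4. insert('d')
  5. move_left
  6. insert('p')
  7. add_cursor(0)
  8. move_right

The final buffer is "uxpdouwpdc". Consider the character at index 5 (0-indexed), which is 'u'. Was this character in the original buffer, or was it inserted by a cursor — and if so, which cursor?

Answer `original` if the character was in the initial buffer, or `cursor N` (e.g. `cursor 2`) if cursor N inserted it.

Answer: cursor 2

Derivation:
After op 1 (move_left): buffer="xowc" (len 4), cursors c1@0 c2@2, authorship ....
After op 2 (insert('u')): buffer="uxouwc" (len 6), cursors c1@1 c2@4, authorship 1..2..
After op 3 (move_right): buffer="uxouwc" (len 6), cursors c1@2 c2@5, authorship 1..2..
After op 4 (insert('d')): buffer="uxdouwdc" (len 8), cursors c1@3 c2@7, authorship 1.1.2.2.
After op 5 (move_left): buffer="uxdouwdc" (len 8), cursors c1@2 c2@6, authorship 1.1.2.2.
After op 6 (insert('p')): buffer="uxpdouwpdc" (len 10), cursors c1@3 c2@8, authorship 1.11.2.22.
After op 7 (add_cursor(0)): buffer="uxpdouwpdc" (len 10), cursors c3@0 c1@3 c2@8, authorship 1.11.2.22.
After op 8 (move_right): buffer="uxpdouwpdc" (len 10), cursors c3@1 c1@4 c2@9, authorship 1.11.2.22.
Authorship (.=original, N=cursor N): 1 . 1 1 . 2 . 2 2 .
Index 5: author = 2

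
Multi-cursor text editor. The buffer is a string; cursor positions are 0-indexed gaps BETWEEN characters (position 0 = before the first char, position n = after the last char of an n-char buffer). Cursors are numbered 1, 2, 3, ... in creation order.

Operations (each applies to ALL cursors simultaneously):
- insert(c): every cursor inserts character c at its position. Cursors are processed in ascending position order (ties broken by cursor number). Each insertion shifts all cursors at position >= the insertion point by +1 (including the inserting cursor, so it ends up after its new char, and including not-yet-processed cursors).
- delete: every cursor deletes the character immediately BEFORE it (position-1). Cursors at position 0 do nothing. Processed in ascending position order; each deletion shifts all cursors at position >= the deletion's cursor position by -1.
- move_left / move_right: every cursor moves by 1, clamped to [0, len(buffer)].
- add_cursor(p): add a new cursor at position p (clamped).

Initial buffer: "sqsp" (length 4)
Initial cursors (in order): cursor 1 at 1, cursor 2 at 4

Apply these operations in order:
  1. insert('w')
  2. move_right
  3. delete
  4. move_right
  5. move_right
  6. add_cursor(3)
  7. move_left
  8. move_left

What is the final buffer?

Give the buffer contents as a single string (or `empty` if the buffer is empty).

Answer: swsp

Derivation:
After op 1 (insert('w')): buffer="swqspw" (len 6), cursors c1@2 c2@6, authorship .1...2
After op 2 (move_right): buffer="swqspw" (len 6), cursors c1@3 c2@6, authorship .1...2
After op 3 (delete): buffer="swsp" (len 4), cursors c1@2 c2@4, authorship .1..
After op 4 (move_right): buffer="swsp" (len 4), cursors c1@3 c2@4, authorship .1..
After op 5 (move_right): buffer="swsp" (len 4), cursors c1@4 c2@4, authorship .1..
After op 6 (add_cursor(3)): buffer="swsp" (len 4), cursors c3@3 c1@4 c2@4, authorship .1..
After op 7 (move_left): buffer="swsp" (len 4), cursors c3@2 c1@3 c2@3, authorship .1..
After op 8 (move_left): buffer="swsp" (len 4), cursors c3@1 c1@2 c2@2, authorship .1..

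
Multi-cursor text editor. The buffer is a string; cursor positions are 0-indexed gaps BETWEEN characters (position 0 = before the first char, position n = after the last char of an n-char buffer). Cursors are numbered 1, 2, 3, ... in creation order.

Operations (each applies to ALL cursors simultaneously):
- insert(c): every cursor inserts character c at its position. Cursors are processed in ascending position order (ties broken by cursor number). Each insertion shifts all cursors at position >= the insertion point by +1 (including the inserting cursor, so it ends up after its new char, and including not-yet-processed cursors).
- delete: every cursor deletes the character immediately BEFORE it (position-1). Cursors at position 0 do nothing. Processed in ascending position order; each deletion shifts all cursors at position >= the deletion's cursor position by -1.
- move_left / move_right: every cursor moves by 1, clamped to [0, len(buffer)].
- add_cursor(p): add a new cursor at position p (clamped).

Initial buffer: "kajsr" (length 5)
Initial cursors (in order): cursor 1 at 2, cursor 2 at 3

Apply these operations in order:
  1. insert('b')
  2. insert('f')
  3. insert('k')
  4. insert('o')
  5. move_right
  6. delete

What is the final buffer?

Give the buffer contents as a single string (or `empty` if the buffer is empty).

After op 1 (insert('b')): buffer="kabjbsr" (len 7), cursors c1@3 c2@5, authorship ..1.2..
After op 2 (insert('f')): buffer="kabfjbfsr" (len 9), cursors c1@4 c2@7, authorship ..11.22..
After op 3 (insert('k')): buffer="kabfkjbfksr" (len 11), cursors c1@5 c2@9, authorship ..111.222..
After op 4 (insert('o')): buffer="kabfkojbfkosr" (len 13), cursors c1@6 c2@11, authorship ..1111.2222..
After op 5 (move_right): buffer="kabfkojbfkosr" (len 13), cursors c1@7 c2@12, authorship ..1111.2222..
After op 6 (delete): buffer="kabfkobfkor" (len 11), cursors c1@6 c2@10, authorship ..11112222.

Answer: kabfkobfkor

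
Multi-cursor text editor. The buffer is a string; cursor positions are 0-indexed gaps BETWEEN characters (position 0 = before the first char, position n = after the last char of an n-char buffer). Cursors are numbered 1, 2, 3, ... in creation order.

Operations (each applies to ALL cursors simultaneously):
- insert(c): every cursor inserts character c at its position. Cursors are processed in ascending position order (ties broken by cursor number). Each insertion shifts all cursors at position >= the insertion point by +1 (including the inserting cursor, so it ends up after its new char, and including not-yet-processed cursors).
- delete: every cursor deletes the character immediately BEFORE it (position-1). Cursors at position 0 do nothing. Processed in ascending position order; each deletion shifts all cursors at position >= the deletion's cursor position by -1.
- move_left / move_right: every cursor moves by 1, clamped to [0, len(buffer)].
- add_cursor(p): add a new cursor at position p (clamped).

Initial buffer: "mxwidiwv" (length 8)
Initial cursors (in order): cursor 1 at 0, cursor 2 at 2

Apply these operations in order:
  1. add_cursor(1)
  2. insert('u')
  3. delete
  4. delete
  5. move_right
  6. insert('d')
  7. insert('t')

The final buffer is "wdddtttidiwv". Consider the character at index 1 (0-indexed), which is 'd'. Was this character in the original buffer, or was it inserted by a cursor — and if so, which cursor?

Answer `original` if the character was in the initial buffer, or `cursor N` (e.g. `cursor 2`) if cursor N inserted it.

After op 1 (add_cursor(1)): buffer="mxwidiwv" (len 8), cursors c1@0 c3@1 c2@2, authorship ........
After op 2 (insert('u')): buffer="umuxuwidiwv" (len 11), cursors c1@1 c3@3 c2@5, authorship 1.3.2......
After op 3 (delete): buffer="mxwidiwv" (len 8), cursors c1@0 c3@1 c2@2, authorship ........
After op 4 (delete): buffer="widiwv" (len 6), cursors c1@0 c2@0 c3@0, authorship ......
After op 5 (move_right): buffer="widiwv" (len 6), cursors c1@1 c2@1 c3@1, authorship ......
After op 6 (insert('d')): buffer="wdddidiwv" (len 9), cursors c1@4 c2@4 c3@4, authorship .123.....
After op 7 (insert('t')): buffer="wdddtttidiwv" (len 12), cursors c1@7 c2@7 c3@7, authorship .123123.....
Authorship (.=original, N=cursor N): . 1 2 3 1 2 3 . . . . .
Index 1: author = 1

Answer: cursor 1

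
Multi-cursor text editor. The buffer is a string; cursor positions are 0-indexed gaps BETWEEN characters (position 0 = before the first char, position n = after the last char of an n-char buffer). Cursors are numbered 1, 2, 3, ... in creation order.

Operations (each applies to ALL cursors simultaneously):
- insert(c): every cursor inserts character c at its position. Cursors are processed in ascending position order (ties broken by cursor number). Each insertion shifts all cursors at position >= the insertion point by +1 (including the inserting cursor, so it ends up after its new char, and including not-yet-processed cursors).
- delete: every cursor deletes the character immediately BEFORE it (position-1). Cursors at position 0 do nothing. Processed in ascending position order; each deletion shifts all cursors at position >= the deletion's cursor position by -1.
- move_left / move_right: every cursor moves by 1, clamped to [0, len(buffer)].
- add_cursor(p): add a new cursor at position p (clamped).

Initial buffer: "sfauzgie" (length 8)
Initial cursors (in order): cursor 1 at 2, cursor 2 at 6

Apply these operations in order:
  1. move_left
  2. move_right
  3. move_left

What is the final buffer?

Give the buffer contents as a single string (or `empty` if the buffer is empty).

After op 1 (move_left): buffer="sfauzgie" (len 8), cursors c1@1 c2@5, authorship ........
After op 2 (move_right): buffer="sfauzgie" (len 8), cursors c1@2 c2@6, authorship ........
After op 3 (move_left): buffer="sfauzgie" (len 8), cursors c1@1 c2@5, authorship ........

Answer: sfauzgie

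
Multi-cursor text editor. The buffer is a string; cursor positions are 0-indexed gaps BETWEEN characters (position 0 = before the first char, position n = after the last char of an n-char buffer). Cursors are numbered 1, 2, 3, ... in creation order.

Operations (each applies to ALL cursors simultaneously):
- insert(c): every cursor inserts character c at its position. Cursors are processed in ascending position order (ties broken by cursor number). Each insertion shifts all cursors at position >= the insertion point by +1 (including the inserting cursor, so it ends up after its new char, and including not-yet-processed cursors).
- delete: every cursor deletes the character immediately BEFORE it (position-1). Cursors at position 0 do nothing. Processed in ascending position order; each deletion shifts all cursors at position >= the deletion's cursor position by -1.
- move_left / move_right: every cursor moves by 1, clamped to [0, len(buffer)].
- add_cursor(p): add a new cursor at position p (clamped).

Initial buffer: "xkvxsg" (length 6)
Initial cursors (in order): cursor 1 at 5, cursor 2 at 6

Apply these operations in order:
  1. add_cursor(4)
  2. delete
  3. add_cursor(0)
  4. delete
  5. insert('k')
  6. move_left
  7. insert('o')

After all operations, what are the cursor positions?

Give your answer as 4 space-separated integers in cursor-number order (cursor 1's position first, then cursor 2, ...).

Answer: 7 7 7 7

Derivation:
After op 1 (add_cursor(4)): buffer="xkvxsg" (len 6), cursors c3@4 c1@5 c2@6, authorship ......
After op 2 (delete): buffer="xkv" (len 3), cursors c1@3 c2@3 c3@3, authorship ...
After op 3 (add_cursor(0)): buffer="xkv" (len 3), cursors c4@0 c1@3 c2@3 c3@3, authorship ...
After op 4 (delete): buffer="" (len 0), cursors c1@0 c2@0 c3@0 c4@0, authorship 
After op 5 (insert('k')): buffer="kkkk" (len 4), cursors c1@4 c2@4 c3@4 c4@4, authorship 1234
After op 6 (move_left): buffer="kkkk" (len 4), cursors c1@3 c2@3 c3@3 c4@3, authorship 1234
After op 7 (insert('o')): buffer="kkkooook" (len 8), cursors c1@7 c2@7 c3@7 c4@7, authorship 12312344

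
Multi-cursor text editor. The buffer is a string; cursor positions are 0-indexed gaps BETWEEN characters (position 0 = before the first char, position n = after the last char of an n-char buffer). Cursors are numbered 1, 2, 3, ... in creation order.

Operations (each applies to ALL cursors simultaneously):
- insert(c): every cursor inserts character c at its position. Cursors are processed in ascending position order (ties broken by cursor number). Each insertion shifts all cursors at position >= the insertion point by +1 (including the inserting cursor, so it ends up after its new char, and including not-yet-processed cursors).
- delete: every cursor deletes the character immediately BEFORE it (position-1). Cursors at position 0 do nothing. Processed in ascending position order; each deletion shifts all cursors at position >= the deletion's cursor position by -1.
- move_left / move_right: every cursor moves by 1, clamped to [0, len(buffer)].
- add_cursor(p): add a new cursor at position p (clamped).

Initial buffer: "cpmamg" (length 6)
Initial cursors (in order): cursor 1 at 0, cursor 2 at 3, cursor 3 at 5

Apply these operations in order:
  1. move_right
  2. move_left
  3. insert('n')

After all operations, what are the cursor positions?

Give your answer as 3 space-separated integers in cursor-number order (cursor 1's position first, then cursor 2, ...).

After op 1 (move_right): buffer="cpmamg" (len 6), cursors c1@1 c2@4 c3@6, authorship ......
After op 2 (move_left): buffer="cpmamg" (len 6), cursors c1@0 c2@3 c3@5, authorship ......
After op 3 (insert('n')): buffer="ncpmnamng" (len 9), cursors c1@1 c2@5 c3@8, authorship 1...2..3.

Answer: 1 5 8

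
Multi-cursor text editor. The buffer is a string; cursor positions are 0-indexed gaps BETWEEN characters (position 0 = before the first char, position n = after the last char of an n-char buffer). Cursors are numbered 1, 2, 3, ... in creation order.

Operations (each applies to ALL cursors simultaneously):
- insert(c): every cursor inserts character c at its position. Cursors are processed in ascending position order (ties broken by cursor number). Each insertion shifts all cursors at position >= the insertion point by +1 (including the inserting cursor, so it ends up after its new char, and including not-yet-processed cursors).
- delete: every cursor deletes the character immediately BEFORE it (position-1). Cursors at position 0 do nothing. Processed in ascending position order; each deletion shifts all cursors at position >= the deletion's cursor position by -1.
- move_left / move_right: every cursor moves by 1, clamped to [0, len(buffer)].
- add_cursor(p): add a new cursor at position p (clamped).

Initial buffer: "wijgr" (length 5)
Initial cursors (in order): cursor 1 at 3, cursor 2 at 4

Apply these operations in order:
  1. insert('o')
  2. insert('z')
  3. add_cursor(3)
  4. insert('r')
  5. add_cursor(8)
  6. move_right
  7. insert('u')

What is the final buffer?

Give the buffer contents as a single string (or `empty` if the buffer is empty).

Answer: wijrouzrguouzrru

Derivation:
After op 1 (insert('o')): buffer="wijogor" (len 7), cursors c1@4 c2@6, authorship ...1.2.
After op 2 (insert('z')): buffer="wijozgozr" (len 9), cursors c1@5 c2@8, authorship ...11.22.
After op 3 (add_cursor(3)): buffer="wijozgozr" (len 9), cursors c3@3 c1@5 c2@8, authorship ...11.22.
After op 4 (insert('r')): buffer="wijrozrgozrr" (len 12), cursors c3@4 c1@7 c2@11, authorship ...3111.222.
After op 5 (add_cursor(8)): buffer="wijrozrgozrr" (len 12), cursors c3@4 c1@7 c4@8 c2@11, authorship ...3111.222.
After op 6 (move_right): buffer="wijrozrgozrr" (len 12), cursors c3@5 c1@8 c4@9 c2@12, authorship ...3111.222.
After op 7 (insert('u')): buffer="wijrouzrguouzrru" (len 16), cursors c3@6 c1@10 c4@12 c2@16, authorship ...31311.12422.2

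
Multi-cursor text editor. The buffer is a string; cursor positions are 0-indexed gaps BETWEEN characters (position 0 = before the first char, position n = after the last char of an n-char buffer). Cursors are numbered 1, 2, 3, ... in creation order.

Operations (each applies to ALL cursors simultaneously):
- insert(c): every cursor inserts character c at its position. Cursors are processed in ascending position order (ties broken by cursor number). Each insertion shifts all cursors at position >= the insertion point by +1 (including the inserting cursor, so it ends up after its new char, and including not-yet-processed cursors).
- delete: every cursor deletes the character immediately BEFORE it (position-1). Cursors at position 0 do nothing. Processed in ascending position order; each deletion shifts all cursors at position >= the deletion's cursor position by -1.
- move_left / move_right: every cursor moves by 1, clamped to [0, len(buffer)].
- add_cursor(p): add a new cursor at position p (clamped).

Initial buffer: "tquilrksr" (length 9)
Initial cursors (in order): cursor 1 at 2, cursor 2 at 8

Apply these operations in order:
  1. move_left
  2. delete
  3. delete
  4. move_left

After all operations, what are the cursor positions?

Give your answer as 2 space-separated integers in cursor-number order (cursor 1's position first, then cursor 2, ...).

After op 1 (move_left): buffer="tquilrksr" (len 9), cursors c1@1 c2@7, authorship .........
After op 2 (delete): buffer="quilrsr" (len 7), cursors c1@0 c2@5, authorship .......
After op 3 (delete): buffer="quilsr" (len 6), cursors c1@0 c2@4, authorship ......
After op 4 (move_left): buffer="quilsr" (len 6), cursors c1@0 c2@3, authorship ......

Answer: 0 3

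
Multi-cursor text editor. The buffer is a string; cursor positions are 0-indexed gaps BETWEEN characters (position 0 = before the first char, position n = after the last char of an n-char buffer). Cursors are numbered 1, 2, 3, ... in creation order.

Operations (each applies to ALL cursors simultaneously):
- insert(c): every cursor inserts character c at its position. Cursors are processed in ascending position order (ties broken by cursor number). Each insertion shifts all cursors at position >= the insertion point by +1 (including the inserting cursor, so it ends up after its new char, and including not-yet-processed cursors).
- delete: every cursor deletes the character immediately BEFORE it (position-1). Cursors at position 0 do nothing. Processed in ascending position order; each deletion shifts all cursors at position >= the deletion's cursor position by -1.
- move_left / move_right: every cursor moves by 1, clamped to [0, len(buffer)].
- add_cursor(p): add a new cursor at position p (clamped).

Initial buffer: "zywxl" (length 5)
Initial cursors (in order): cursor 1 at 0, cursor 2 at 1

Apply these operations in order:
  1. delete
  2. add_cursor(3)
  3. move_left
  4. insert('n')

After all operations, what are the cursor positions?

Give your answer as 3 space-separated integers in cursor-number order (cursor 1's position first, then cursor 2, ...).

Answer: 2 2 5

Derivation:
After op 1 (delete): buffer="ywxl" (len 4), cursors c1@0 c2@0, authorship ....
After op 2 (add_cursor(3)): buffer="ywxl" (len 4), cursors c1@0 c2@0 c3@3, authorship ....
After op 3 (move_left): buffer="ywxl" (len 4), cursors c1@0 c2@0 c3@2, authorship ....
After op 4 (insert('n')): buffer="nnywnxl" (len 7), cursors c1@2 c2@2 c3@5, authorship 12..3..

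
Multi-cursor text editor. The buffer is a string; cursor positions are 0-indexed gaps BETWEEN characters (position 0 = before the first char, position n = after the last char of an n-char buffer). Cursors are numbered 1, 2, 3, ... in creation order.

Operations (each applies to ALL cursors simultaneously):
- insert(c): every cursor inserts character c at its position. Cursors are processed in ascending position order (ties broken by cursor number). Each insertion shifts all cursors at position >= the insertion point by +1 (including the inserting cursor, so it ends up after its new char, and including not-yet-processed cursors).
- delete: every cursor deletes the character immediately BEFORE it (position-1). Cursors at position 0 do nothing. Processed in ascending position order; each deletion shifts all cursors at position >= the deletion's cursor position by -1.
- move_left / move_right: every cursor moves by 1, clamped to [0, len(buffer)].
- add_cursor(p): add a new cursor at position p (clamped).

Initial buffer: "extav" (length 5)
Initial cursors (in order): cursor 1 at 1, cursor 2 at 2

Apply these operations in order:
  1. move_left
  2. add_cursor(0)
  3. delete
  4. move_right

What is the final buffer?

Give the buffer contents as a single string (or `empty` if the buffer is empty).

After op 1 (move_left): buffer="extav" (len 5), cursors c1@0 c2@1, authorship .....
After op 2 (add_cursor(0)): buffer="extav" (len 5), cursors c1@0 c3@0 c2@1, authorship .....
After op 3 (delete): buffer="xtav" (len 4), cursors c1@0 c2@0 c3@0, authorship ....
After op 4 (move_right): buffer="xtav" (len 4), cursors c1@1 c2@1 c3@1, authorship ....

Answer: xtav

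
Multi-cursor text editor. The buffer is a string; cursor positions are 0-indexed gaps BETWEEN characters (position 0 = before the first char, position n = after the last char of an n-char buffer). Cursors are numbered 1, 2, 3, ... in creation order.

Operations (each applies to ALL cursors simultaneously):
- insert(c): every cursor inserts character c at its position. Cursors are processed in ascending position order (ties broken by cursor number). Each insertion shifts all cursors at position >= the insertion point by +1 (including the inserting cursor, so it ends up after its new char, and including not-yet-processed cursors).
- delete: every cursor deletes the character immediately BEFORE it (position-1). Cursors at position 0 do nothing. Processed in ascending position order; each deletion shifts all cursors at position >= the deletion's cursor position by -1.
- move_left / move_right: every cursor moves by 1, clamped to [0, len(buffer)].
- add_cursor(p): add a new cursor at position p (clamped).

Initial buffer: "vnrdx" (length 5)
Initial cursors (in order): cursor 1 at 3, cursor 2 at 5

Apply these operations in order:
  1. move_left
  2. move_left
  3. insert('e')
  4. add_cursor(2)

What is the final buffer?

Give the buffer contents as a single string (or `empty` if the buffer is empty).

After op 1 (move_left): buffer="vnrdx" (len 5), cursors c1@2 c2@4, authorship .....
After op 2 (move_left): buffer="vnrdx" (len 5), cursors c1@1 c2@3, authorship .....
After op 3 (insert('e')): buffer="venredx" (len 7), cursors c1@2 c2@5, authorship .1..2..
After op 4 (add_cursor(2)): buffer="venredx" (len 7), cursors c1@2 c3@2 c2@5, authorship .1..2..

Answer: venredx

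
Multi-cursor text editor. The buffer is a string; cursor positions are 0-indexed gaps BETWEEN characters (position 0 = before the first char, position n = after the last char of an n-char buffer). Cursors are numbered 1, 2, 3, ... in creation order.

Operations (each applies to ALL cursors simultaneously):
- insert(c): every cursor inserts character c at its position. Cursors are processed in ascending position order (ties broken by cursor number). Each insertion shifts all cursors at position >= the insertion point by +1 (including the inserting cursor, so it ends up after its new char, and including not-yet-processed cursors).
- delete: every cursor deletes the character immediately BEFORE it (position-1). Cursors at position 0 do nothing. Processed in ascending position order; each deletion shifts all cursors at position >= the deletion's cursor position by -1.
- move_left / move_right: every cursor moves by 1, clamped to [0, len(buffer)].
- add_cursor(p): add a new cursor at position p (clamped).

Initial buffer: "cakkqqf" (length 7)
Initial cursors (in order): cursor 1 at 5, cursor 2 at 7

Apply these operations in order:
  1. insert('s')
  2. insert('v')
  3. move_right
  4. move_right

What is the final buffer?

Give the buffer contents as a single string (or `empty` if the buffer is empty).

After op 1 (insert('s')): buffer="cakkqsqfs" (len 9), cursors c1@6 c2@9, authorship .....1..2
After op 2 (insert('v')): buffer="cakkqsvqfsv" (len 11), cursors c1@7 c2@11, authorship .....11..22
After op 3 (move_right): buffer="cakkqsvqfsv" (len 11), cursors c1@8 c2@11, authorship .....11..22
After op 4 (move_right): buffer="cakkqsvqfsv" (len 11), cursors c1@9 c2@11, authorship .....11..22

Answer: cakkqsvqfsv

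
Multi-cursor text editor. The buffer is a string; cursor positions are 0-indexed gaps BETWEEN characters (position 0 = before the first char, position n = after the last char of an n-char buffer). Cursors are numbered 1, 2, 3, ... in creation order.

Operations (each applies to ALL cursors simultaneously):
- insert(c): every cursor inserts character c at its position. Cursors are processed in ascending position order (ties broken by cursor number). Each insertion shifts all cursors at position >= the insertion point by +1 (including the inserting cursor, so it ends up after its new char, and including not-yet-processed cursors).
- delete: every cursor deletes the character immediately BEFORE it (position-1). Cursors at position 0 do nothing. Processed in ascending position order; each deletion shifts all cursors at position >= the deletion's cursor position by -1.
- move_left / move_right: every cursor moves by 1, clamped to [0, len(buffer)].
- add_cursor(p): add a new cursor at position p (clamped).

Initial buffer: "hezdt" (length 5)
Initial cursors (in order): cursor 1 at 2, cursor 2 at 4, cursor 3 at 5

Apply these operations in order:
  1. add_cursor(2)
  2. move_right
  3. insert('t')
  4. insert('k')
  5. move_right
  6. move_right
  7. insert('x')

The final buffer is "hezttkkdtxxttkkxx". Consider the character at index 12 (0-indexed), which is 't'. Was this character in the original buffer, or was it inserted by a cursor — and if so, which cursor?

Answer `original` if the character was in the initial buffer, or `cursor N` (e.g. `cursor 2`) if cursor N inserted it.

After op 1 (add_cursor(2)): buffer="hezdt" (len 5), cursors c1@2 c4@2 c2@4 c3@5, authorship .....
After op 2 (move_right): buffer="hezdt" (len 5), cursors c1@3 c4@3 c2@5 c3@5, authorship .....
After op 3 (insert('t')): buffer="hezttdttt" (len 9), cursors c1@5 c4@5 c2@9 c3@9, authorship ...14..23
After op 4 (insert('k')): buffer="hezttkkdtttkk" (len 13), cursors c1@7 c4@7 c2@13 c3@13, authorship ...1414..2323
After op 5 (move_right): buffer="hezttkkdtttkk" (len 13), cursors c1@8 c4@8 c2@13 c3@13, authorship ...1414..2323
After op 6 (move_right): buffer="hezttkkdtttkk" (len 13), cursors c1@9 c4@9 c2@13 c3@13, authorship ...1414..2323
After op 7 (insert('x')): buffer="hezttkkdtxxttkkxx" (len 17), cursors c1@11 c4@11 c2@17 c3@17, authorship ...1414..14232323
Authorship (.=original, N=cursor N): . . . 1 4 1 4 . . 1 4 2 3 2 3 2 3
Index 12: author = 3

Answer: cursor 3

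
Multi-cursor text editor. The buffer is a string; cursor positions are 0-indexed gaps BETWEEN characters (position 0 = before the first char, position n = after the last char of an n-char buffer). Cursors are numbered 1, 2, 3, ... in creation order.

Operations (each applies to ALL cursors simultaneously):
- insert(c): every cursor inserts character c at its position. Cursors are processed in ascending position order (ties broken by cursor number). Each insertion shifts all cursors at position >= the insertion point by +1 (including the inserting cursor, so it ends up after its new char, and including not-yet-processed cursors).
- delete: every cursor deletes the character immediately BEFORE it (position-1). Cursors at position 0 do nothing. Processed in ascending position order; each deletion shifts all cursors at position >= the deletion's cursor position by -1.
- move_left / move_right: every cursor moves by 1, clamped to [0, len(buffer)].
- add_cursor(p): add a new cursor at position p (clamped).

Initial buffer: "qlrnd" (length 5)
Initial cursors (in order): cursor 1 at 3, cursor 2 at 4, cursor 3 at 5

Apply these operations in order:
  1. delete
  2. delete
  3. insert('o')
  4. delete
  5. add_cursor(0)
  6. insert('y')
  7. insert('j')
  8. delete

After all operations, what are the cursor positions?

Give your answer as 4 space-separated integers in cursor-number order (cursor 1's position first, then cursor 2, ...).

After op 1 (delete): buffer="ql" (len 2), cursors c1@2 c2@2 c3@2, authorship ..
After op 2 (delete): buffer="" (len 0), cursors c1@0 c2@0 c3@0, authorship 
After op 3 (insert('o')): buffer="ooo" (len 3), cursors c1@3 c2@3 c3@3, authorship 123
After op 4 (delete): buffer="" (len 0), cursors c1@0 c2@0 c3@0, authorship 
After op 5 (add_cursor(0)): buffer="" (len 0), cursors c1@0 c2@0 c3@0 c4@0, authorship 
After op 6 (insert('y')): buffer="yyyy" (len 4), cursors c1@4 c2@4 c3@4 c4@4, authorship 1234
After op 7 (insert('j')): buffer="yyyyjjjj" (len 8), cursors c1@8 c2@8 c3@8 c4@8, authorship 12341234
After op 8 (delete): buffer="yyyy" (len 4), cursors c1@4 c2@4 c3@4 c4@4, authorship 1234

Answer: 4 4 4 4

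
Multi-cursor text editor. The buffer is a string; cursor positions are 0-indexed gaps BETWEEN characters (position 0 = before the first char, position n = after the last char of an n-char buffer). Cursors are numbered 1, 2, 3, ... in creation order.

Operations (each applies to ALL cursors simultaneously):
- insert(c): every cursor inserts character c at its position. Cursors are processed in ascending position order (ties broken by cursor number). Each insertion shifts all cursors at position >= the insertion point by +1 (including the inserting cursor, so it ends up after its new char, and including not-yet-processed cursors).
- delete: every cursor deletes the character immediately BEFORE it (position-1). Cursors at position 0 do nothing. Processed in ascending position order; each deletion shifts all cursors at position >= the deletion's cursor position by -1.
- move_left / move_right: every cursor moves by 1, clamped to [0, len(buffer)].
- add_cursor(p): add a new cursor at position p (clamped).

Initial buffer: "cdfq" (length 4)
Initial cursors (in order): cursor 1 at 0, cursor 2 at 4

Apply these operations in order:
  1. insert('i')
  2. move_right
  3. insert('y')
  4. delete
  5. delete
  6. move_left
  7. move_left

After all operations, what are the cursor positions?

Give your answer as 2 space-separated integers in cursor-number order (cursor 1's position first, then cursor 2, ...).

Answer: 0 2

Derivation:
After op 1 (insert('i')): buffer="icdfqi" (len 6), cursors c1@1 c2@6, authorship 1....2
After op 2 (move_right): buffer="icdfqi" (len 6), cursors c1@2 c2@6, authorship 1....2
After op 3 (insert('y')): buffer="icydfqiy" (len 8), cursors c1@3 c2@8, authorship 1.1...22
After op 4 (delete): buffer="icdfqi" (len 6), cursors c1@2 c2@6, authorship 1....2
After op 5 (delete): buffer="idfq" (len 4), cursors c1@1 c2@4, authorship 1...
After op 6 (move_left): buffer="idfq" (len 4), cursors c1@0 c2@3, authorship 1...
After op 7 (move_left): buffer="idfq" (len 4), cursors c1@0 c2@2, authorship 1...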